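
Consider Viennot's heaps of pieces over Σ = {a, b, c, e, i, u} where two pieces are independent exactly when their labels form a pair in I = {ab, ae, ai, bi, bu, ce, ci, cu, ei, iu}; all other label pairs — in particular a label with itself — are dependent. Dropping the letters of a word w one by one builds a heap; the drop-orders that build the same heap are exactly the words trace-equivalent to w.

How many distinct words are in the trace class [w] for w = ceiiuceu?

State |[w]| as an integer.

0(c) covers ∅
1(e) covers ∅
2(i) covers ∅
3(i) covers 2:i
4(u) covers 1:e
5(c) covers 0:c
6(e) covers 4:u
7(u) covers 6:e
floor of heap: 0:c, 1:e, 2:i
completions by unplaced set U, small U first (add the entries for U minus each lowest piece of U):
  |U|=1: {3}:1  {5}:1  {7}:1
  |U|=2: {0,5}:1  {2,3}:1  {3,5}:2  {3,7}:2  {5,7}:2  {6,7}:1
  |U|=3: {0,3,5}:3  {0,5,7}:3  {2,3,5}:3  {2,3,7}:3  {3,5,7}:6  {3,6,7}:3  {4,6,7}:1  {5,6,7}:3
  |U|=4: {0,2,3,5}:6  {0,3,5,7}:12  {0,5,6,7}:6  {1,4,6,7}:1  {2,3,5,7}:12  {2,3,6,7}:6  {3,4,6,7}:4  {3,5,6,7}:12  {4,5,6,7}:4
  |U|=5: {0,2,3,5,7}:30  {0,3,5,6,7}:30  {0,4,5,6,7}:10  {1,3,4,6,7}:5  {1,4,5,6,7}:5  {2,3,4,6,7}:10  {2,3,5,6,7}:30  {3,4,5,6,7}:20
  |U|=6: {0,1,4,5,6,7}:15  {0,2,3,5,6,7}:90  {0,3,4,5,6,7}:60  {1,2,3,4,6,7}:15  {1,3,4,5,6,7}:30  {2,3,4,5,6,7}:60
  start at 0(c): 105
  start at 1(e): 210
  start at 2(i): 105
sum over floor = 420

420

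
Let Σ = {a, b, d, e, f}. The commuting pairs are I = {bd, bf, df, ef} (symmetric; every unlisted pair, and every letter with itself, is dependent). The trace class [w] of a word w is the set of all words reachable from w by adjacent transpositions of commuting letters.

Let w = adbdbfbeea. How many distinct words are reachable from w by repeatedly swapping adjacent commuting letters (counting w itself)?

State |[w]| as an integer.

80

drop 0:a onto floor
drop 1:d onto {0:a}
drop 2:b onto {0:a}
drop 3:d onto {1:d}
drop 4:b onto {2:b}
drop 5:f onto {0:a}
drop 6:b onto {4:b}
drop 7:e onto {3:d, 6:b}
drop 8:e onto {7:e}
drop 9:a onto {5:f, 8:e}
ground layer = {0:a}
drop-orders for the pieces not yet dropped (sum over which currently-grounded one goes next):
  1 to go: {9} 1
  2 to go: {5,9} 1  {8,9} 1
  3 to go: {5,8,9} 2  {7,8,9} 1
  4 to go: {3,7,8,9} 1  {5,7,8,9} 3  {6,7,8,9} 1
  5 to go: {1,3,7,8,9} 1  {3,5,7,8,9} 4  {3,6,7,8,9} 2  {4,6,7,8,9} 1  {5,6,7,8,9} 4
  6 to go: {1,3,5,7,8,9} 5  {1,3,6,7,8,9} 3  {2,4,6,7,8,9} 1  {3,4,6,7,8,9} 3  {3,5,6,7,8,9} 10  {4,5,6,7,8,9} 5
  7 to go: {1,3,4,6,7,8,9} 6  {1,3,5,6,7,8,9} 18  {2,3,4,6,7,8,9} 4  {2,4,5,6,7,8,9} 6  {3,4,5,6,7,8,9} 18
  8 to go: {1,2,3,4,6,7,8,9} 10  {1,3,4,5,6,7,8,9} 42  {2,3,4,5,6,7,8,9} 28
  if 0:a drops first: 80 orders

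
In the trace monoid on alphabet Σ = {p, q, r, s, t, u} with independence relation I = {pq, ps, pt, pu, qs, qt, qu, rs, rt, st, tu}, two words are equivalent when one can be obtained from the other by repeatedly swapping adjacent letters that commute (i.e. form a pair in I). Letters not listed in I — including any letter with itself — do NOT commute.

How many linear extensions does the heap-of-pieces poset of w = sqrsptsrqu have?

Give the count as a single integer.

910

0(s) covers ∅
1(q) covers ∅
2(r) covers 1:q
3(s) covers 0:s
4(p) covers 2:r
5(t) covers ∅
6(s) covers 3:s
7(r) covers 4:p
8(q) covers 7:r
9(u) covers 6:s, 7:r
floor of heap: 0:s, 1:q, 5:t
completions by unplaced set U, small U first (add the entries for U minus each lowest piece of U):
  |U|=1: {5}:1  {8}:1  {9}:1
  |U|=2: {5,8}:2  {5,9}:2  {6,9}:1  {8,9}:2
  |U|=3: {3,6,9}:1  {5,6,9}:3  {5,8,9}:6  {6,8,9}:3  {7,8,9}:2
  |U|=4: {0,3,6,9}:1  {3,5,6,9}:4  {3,6,8,9}:4  {4,7,8,9}:2  {5,6,8,9}:12  {5,7,8,9}:8  {6,7,8,9}:5
  |U|=5: {0,3,5,6,9}:5  {0,3,6,8,9}:5  {2,4,7,8,9}:2  {3,5,6,8,9}:20  {3,6,7,8,9}:9  {4,5,7,8,9}:10  {4,6,7,8,9}:7  {5,6,7,8,9}:25
  |U|=6: {0,3,5,6,8,9}:30  {0,3,6,7,8,9}:14  {1,2,4,7,8,9}:2  {2,4,5,7,8,9}:12  {2,4,6,7,8,9}:9  {3,4,6,7,8,9}:16  {3,5,6,7,8,9}:54  {4,5,6,7,8,9}:42
  |U|=7: {0,3,4,6,7,8,9}:30  {0,3,5,6,7,8,9}:98  {1,2,4,5,7,8,9}:14  {1,2,4,6,7,8,9}:11  {2,3,4,6,7,8,9}:25  {2,4,5,6,7,8,9}:63  {3,4,5,6,7,8,9}:112
  |U|=8: {0,2,3,4,6,7,8,9}:55  {0,3,4,5,6,7,8,9}:240  {1,2,3,4,6,7,8,9}:36  {1,2,4,5,6,7,8,9}:88  {2,3,4,5,6,7,8,9}:200
  start at 0(s): 324
  start at 1(q): 495
  start at 5(t): 91
sum over floor = 910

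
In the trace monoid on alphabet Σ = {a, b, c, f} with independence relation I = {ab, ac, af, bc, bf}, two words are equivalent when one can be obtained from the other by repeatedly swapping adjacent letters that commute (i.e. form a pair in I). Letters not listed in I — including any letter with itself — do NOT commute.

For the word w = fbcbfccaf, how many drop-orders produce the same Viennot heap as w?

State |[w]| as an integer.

252

0(f) covers ∅
1(b) covers ∅
2(c) covers 0:f
3(b) covers 1:b
4(f) covers 2:c
5(c) covers 4:f
6(c) covers 5:c
7(a) covers ∅
8(f) covers 6:c
floor of heap: 0:f, 1:b, 7:a
completions by unplaced set U, small U first (add the entries for U minus each lowest piece of U):
  |U|=1: {3}:1  {7}:1  {8}:1
  |U|=2: {1,3}:1  {3,7}:2  {3,8}:2  {6,8}:1  {7,8}:2
  |U|=3: {1,3,7}:3  {1,3,8}:3  {3,6,8}:3  {3,7,8}:6  {5,6,8}:1  {6,7,8}:3
  |U|=4: {1,3,6,8}:6  {1,3,7,8}:12  {3,5,6,8}:4  {3,6,7,8}:12  {4,5,6,8}:1  {5,6,7,8}:4
  |U|=5: {1,3,5,6,8}:10  {1,3,6,7,8}:30  {2,4,5,6,8}:1  {3,4,5,6,8}:5  {3,5,6,7,8}:20  {4,5,6,7,8}:5
  |U|=6: {0,2,4,5,6,8}:1  {1,3,4,5,6,8}:15  {1,3,5,6,7,8}:60  {2,3,4,5,6,8}:6  {2,4,5,6,7,8}:6  {3,4,5,6,7,8}:30
  |U|=7: {0,2,3,4,5,6,8}:7  {0,2,4,5,6,7,8}:7  {1,2,3,4,5,6,8}:21  {1,3,4,5,6,7,8}:105  {2,3,4,5,6,7,8}:42
  start at 0(f): 168
  start at 1(b): 56
  start at 7(a): 28
sum over floor = 252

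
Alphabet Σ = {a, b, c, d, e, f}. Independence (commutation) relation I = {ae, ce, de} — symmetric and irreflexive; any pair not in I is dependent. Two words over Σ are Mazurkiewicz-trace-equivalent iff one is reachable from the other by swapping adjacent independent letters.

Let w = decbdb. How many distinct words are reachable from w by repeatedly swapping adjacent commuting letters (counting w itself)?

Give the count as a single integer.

3

0(d) covers ∅
1(e) covers ∅
2(c) covers 0:d
3(b) covers 1:e, 2:c
4(d) covers 3:b
5(b) covers 4:d
floor of heap: 0:d, 1:e
completions by unplaced set U, small U first (add the entries for U minus each lowest piece of U):
  |U|=1: {5}:1
  |U|=2: {4,5}:1
  |U|=3: {3,4,5}:1
  |U|=4: {1,3,4,5}:1  {2,3,4,5}:1
  start at 0(d): 2
  start at 1(e): 1
sum over floor = 3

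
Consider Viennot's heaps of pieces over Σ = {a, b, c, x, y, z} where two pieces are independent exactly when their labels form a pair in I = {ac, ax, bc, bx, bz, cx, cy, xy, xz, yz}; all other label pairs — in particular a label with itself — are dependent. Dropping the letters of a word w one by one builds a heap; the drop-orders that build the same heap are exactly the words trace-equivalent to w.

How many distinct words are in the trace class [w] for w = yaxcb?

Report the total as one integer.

20

0(y) covers ∅
1(a) covers 0:y
2(x) covers ∅
3(c) covers ∅
4(b) covers 1:a
floor of heap: 0:y, 2:x, 3:c
completions by unplaced set U, small U first (add the entries for U minus each lowest piece of U):
  |U|=1: {2}:1  {3}:1  {4}:1
  |U|=2: {1,4}:1  {2,3}:2  {2,4}:2  {3,4}:2
  |U|=3: {0,1,4}:1  {1,2,4}:3  {1,3,4}:3  {2,3,4}:6
  start at 0(y): 12
  start at 2(x): 4
  start at 3(c): 4
sum over floor = 20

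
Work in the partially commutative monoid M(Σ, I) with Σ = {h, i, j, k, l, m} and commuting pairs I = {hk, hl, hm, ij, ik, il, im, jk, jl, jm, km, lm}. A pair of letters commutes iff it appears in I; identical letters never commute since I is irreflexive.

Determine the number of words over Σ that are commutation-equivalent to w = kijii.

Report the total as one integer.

20

0(k) covers ∅
1(i) covers ∅
2(j) covers ∅
3(i) covers 1:i
4(i) covers 3:i
floor of heap: 0:k, 1:i, 2:j
completions by unplaced set U, small U first (add the entries for U minus each lowest piece of U):
  |U|=1: {0}:1  {2}:1  {4}:1
  |U|=2: {0,2}:2  {0,4}:2  {2,4}:2  {3,4}:1
  |U|=3: {0,2,4}:6  {0,3,4}:3  {1,3,4}:1  {2,3,4}:3
  start at 0(k): 4
  start at 1(i): 12
  start at 2(j): 4
sum over floor = 20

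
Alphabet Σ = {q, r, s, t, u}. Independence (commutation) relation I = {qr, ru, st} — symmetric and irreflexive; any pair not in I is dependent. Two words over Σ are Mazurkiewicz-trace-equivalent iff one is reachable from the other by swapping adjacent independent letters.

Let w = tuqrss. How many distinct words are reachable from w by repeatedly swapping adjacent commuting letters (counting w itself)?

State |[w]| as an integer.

#0=t has no predecessor
#1=u depends on [0:t]
#2=q depends on [1:u]
#3=r depends on [0:t]
#4=s depends on [2:q, 3:r]
#5=s depends on [4:s]
sources: [0:t]
N(rest) = Σ N(rest − s) over sources s of rest; N(one piece) = 1:
  size 1 → [5]=1
  size 2 → [4,5]=1
  size 3 → [2,4,5]=1  [3,4,5]=1
  size 4 → [1,2,4,5]=1  [2,3,4,5]=2
  first=0(t) contributes 3

3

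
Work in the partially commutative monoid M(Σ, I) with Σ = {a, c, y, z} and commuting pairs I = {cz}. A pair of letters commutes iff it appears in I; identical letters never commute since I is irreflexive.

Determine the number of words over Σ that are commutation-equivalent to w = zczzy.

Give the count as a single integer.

0(z) covers ∅
1(c) covers ∅
2(z) covers 0:z
3(z) covers 2:z
4(y) covers 1:c, 3:z
floor of heap: 0:z, 1:c
completions by unplaced set U, small U first (add the entries for U minus each lowest piece of U):
  |U|=1: {4}:1
  |U|=2: {1,4}:1  {3,4}:1
  |U|=3: {1,3,4}:2  {2,3,4}:1
  start at 0(z): 3
  start at 1(c): 1
sum over floor = 4

4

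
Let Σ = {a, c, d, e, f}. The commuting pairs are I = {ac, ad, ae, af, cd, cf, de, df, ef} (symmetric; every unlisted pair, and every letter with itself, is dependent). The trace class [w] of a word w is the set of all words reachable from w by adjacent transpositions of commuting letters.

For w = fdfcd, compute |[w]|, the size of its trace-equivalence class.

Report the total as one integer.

30

0(f) covers ∅
1(d) covers ∅
2(f) covers 0:f
3(c) covers ∅
4(d) covers 1:d
floor of heap: 0:f, 1:d, 3:c
completions by unplaced set U, small U first (add the entries for U minus each lowest piece of U):
  |U|=1: {2}:1  {3}:1  {4}:1
  |U|=2: {0,2}:1  {1,4}:1  {2,3}:2  {2,4}:2  {3,4}:2
  |U|=3: {0,2,3}:3  {0,2,4}:3  {1,2,4}:3  {1,3,4}:3  {2,3,4}:6
  start at 0(f): 12
  start at 1(d): 12
  start at 3(c): 6
sum over floor = 30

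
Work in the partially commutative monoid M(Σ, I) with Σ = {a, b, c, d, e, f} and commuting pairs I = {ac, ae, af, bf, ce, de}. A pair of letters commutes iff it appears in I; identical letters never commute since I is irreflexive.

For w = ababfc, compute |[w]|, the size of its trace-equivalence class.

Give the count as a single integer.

#0=a has no predecessor
#1=b depends on [0:a]
#2=a depends on [1:b]
#3=b depends on [2:a]
#4=f has no predecessor
#5=c depends on [3:b, 4:f]
sources: [0:a, 4:f]
N(rest) = Σ N(rest − s) over sources s of rest; N(one piece) = 1:
  size 1 → [5]=1
  size 2 → [3,5]=1  [4,5]=1
  size 3 → [2,3,5]=1  [3,4,5]=2
  size 4 → [1,2,3,5]=1  [2,3,4,5]=3
  first=0(a) contributes 4
  first=4(f) contributes 1
|[w]| = 5

5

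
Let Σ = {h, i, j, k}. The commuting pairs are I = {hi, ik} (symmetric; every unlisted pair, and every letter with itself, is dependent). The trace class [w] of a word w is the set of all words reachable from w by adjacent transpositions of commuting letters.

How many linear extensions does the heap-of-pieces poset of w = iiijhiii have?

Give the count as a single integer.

4

0(i) covers ∅
1(i) covers 0:i
2(i) covers 1:i
3(j) covers 2:i
4(h) covers 3:j
5(i) covers 3:j
6(i) covers 5:i
7(i) covers 6:i
floor of heap: 0:i
completions by unplaced set U, small U first (add the entries for U minus each lowest piece of U):
  |U|=1: {4}:1  {7}:1
  |U|=2: {4,7}:2  {6,7}:1
  |U|=3: {4,6,7}:3  {5,6,7}:1
  |U|=4: {4,5,6,7}:4
  |U|=5: {3,4,5,6,7}:4
  |U|=6: {2,3,4,5,6,7}:4
  start at 0(i): 4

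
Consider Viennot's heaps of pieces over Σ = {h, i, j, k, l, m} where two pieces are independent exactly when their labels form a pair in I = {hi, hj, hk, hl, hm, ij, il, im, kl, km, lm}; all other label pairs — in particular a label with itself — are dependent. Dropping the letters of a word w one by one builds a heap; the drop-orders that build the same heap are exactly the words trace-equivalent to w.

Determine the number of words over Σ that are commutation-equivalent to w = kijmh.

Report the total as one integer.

drop 0:k onto floor
drop 1:i onto {0:k}
drop 2:j onto {0:k}
drop 3:m onto {2:j}
drop 4:h onto floor
ground layer = {0:k, 4:h}
drop-orders for the pieces not yet dropped (sum over which currently-grounded one goes next):
  1 to go: {1} 1  {3} 1  {4} 1
  2 to go: {1,3} 2  {1,4} 2  {2,3} 1  {3,4} 2
  3 to go: {1,2,3} 3  {1,3,4} 6  {2,3,4} 3
  if 0:k drops first: 12 orders
  if 4:h drops first: 3 orders
heap linearizations: 15

15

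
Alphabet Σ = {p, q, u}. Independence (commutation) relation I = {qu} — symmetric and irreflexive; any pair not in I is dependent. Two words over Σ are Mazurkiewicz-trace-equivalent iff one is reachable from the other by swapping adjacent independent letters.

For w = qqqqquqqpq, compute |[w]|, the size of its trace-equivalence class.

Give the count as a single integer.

drop 0:q onto floor
drop 1:q onto {0:q}
drop 2:q onto {1:q}
drop 3:q onto {2:q}
drop 4:q onto {3:q}
drop 5:u onto floor
drop 6:q onto {4:q}
drop 7:q onto {6:q}
drop 8:p onto {5:u, 7:q}
drop 9:q onto {8:p}
ground layer = {0:q, 5:u}
drop-orders for the pieces not yet dropped (sum over which currently-grounded one goes next):
  1 to go: {9} 1
  2 to go: {8,9} 1
  3 to go: {5,8,9} 1  {7,8,9} 1
  4 to go: {5,7,8,9} 2  {6,7,8,9} 1
  5 to go: {4,6,7,8,9} 1  {5,6,7,8,9} 3
  6 to go: {3,4,6,7,8,9} 1  {4,5,6,7,8,9} 4
  7 to go: {2,3,4,6,7,8,9} 1  {3,4,5,6,7,8,9} 5
  8 to go: {1,2,3,4,6,7,8,9} 1  {2,3,4,5,6,7,8,9} 6
  if 0:q drops first: 7 orders
  if 5:u drops first: 1 orders
heap linearizations: 8

8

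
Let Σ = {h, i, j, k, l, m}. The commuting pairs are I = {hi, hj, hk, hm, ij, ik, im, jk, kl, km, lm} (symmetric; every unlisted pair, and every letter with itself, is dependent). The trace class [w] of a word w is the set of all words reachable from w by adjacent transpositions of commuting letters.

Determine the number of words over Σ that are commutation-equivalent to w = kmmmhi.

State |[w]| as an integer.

120

0(k) covers ∅
1(m) covers ∅
2(m) covers 1:m
3(m) covers 2:m
4(h) covers ∅
5(i) covers ∅
floor of heap: 0:k, 1:m, 4:h, 5:i
completions by unplaced set U, small U first (add the entries for U minus each lowest piece of U):
  |U|=1: {0}:1  {3}:1  {4}:1  {5}:1
  |U|=2: {0,3}:2  {0,4}:2  {0,5}:2  {2,3}:1  {3,4}:2  {3,5}:2  {4,5}:2
  |U|=3: {0,2,3}:3  {0,3,4}:6  {0,3,5}:6  {0,4,5}:6  {1,2,3}:1  {2,3,4}:3  {2,3,5}:3  {3,4,5}:6
  |U|=4: {0,1,2,3}:4  {0,2,3,4}:12  {0,2,3,5}:12  {0,3,4,5}:24  {1,2,3,4}:4  {1,2,3,5}:4  {2,3,4,5}:12
  start at 0(k): 20
  start at 1(m): 60
  start at 4(h): 20
  start at 5(i): 20
sum over floor = 120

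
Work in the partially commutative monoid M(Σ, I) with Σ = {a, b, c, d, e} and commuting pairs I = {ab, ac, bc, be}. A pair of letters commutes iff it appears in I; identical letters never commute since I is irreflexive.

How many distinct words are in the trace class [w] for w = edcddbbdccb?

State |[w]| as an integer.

3

drop 0:e onto floor
drop 1:d onto {0:e}
drop 2:c onto {1:d}
drop 3:d onto {2:c}
drop 4:d onto {3:d}
drop 5:b onto {4:d}
drop 6:b onto {5:b}
drop 7:d onto {6:b}
drop 8:c onto {7:d}
drop 9:c onto {8:c}
drop 10:b onto {7:d}
ground layer = {0:e}
drop-orders for the pieces not yet dropped (sum over which currently-grounded one goes next):
  1 to go: {9} 1  {10} 1
  2 to go: {8,9} 1  {9,10} 2
  3 to go: {8,9,10} 3
  4 to go: {7,8,9,10} 3
  5 to go: {6,7,8,9,10} 3
  6 to go: {5,6,7,8,9,10} 3
  7 to go: {4,5,6,7,8,9,10} 3
  8 to go: {3,4,5,6,7,8,9,10} 3
  9 to go: {2,3,4,5,6,7,8,9,10} 3
  if 0:e drops first: 3 orders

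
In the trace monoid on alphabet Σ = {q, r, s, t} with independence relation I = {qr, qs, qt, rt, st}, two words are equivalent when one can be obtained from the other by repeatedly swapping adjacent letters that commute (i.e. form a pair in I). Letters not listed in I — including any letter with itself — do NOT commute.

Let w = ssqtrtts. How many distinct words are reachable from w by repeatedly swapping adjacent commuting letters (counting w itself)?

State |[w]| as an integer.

280

piece 0:s — minimal
piece 1:s rests on {0:s}
piece 2:q — minimal
piece 3:t — minimal
piece 4:r rests on {1:s}
piece 5:t rests on {3:t}
piece 6:t rests on {5:t}
piece 7:s rests on {4:r}
minimal pieces: {0:s, 2:q, 3:t}
ways to finish when only these pieces remain (= sum over removing one remaining piece with nothing left below it):
  1 left: {2}→1  {6}→1  {7}→1
  2 left: {2,6}→2  {2,7}→2  {4,7}→1  {5,6}→1  {6,7}→2
  3 left: {1,4,7}→1  {2,4,7}→3  {2,5,6}→3  {2,6,7}→6  {3,5,6}→1  {4,6,7}→3  {5,6,7}→3
  4 left: {0,1,4,7}→1  {1,2,4,7}→4  {1,4,6,7}→4  {2,3,5,6}→4  {2,4,6,7}→12  {2,5,6,7}→12  {3,5,6,7}→4  {4,5,6,7}→6
  5 left: {0,1,2,4,7}→5  {0,1,4,6,7}→5  {1,2,4,6,7}→20  {1,4,5,6,7}→10  {2,3,5,6,7}→20  {2,4,5,6,7}→30  {3,4,5,6,7}→10
  6 left: {0,1,2,4,6,7}→30  {0,1,4,5,6,7}→15  {1,2,4,5,6,7}→60  {1,3,4,5,6,7}→20  {2,3,4,5,6,7}→60
  placing 0:s first → 140 extensions
  placing 2:q first → 35 extensions
  placing 3:t first → 105 extensions
total linear extensions = 280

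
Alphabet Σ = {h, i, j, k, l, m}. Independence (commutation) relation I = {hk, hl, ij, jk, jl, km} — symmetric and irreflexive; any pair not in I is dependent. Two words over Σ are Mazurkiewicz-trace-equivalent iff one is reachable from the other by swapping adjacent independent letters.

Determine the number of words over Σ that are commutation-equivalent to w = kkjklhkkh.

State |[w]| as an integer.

84

drop 0:k onto floor
drop 1:k onto {0:k}
drop 2:j onto floor
drop 3:k onto {1:k}
drop 4:l onto {3:k}
drop 5:h onto {2:j}
drop 6:k onto {4:l}
drop 7:k onto {6:k}
drop 8:h onto {5:h}
ground layer = {0:k, 2:j}
drop-orders for the pieces not yet dropped (sum over which currently-grounded one goes next):
  1 to go: {7} 1  {8} 1
  2 to go: {5,8} 1  {6,7} 1  {7,8} 2
  3 to go: {2,5,8} 1  {4,6,7} 1  {5,7,8} 3  {6,7,8} 3
  4 to go: {2,5,7,8} 4  {3,4,6,7} 1  {4,6,7,8} 4  {5,6,7,8} 6
  5 to go: {1,3,4,6,7} 1  {2,5,6,7,8} 10  {3,4,6,7,8} 5  {4,5,6,7,8} 10
  6 to go: {0,1,3,4,6,7} 1  {1,3,4,6,7,8} 6  {2,4,5,6,7,8} 20  {3,4,5,6,7,8} 15
  7 to go: {0,1,3,4,6,7,8} 7  {1,3,4,5,6,7,8} 21  {2,3,4,5,6,7,8} 35
  if 0:k drops first: 56 orders
  if 2:j drops first: 28 orders
heap linearizations: 84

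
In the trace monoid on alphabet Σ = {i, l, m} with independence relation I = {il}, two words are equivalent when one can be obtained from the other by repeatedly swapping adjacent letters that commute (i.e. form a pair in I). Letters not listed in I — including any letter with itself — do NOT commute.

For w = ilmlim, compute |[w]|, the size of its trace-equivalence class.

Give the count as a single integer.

4

piece 0:i — minimal
piece 1:l — minimal
piece 2:m rests on {0:i, 1:l}
piece 3:l rests on {2:m}
piece 4:i rests on {2:m}
piece 5:m rests on {3:l, 4:i}
minimal pieces: {0:i, 1:l}
ways to finish when only these pieces remain (= sum over removing one remaining piece with nothing left below it):
  1 left: {5}→1
  2 left: {3,5}→1  {4,5}→1
  3 left: {3,4,5}→2
  4 left: {2,3,4,5}→2
  placing 0:i first → 2 extensions
  placing 1:l first → 2 extensions
total linear extensions = 4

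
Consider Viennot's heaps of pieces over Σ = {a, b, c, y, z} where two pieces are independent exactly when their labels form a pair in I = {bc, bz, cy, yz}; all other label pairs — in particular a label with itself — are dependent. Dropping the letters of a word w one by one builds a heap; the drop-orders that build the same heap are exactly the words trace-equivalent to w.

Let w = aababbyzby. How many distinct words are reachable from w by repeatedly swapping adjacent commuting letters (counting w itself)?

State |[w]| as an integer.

drop 0:a onto floor
drop 1:a onto {0:a}
drop 2:b onto {1:a}
drop 3:a onto {2:b}
drop 4:b onto {3:a}
drop 5:b onto {4:b}
drop 6:y onto {5:b}
drop 7:z onto {3:a}
drop 8:b onto {6:y}
drop 9:y onto {8:b}
ground layer = {0:a}
drop-orders for the pieces not yet dropped (sum over which currently-grounded one goes next):
  1 to go: {7} 1  {9} 1
  2 to go: {7,9} 2  {8,9} 1
  3 to go: {6,8,9} 1  {7,8,9} 3
  4 to go: {5,6,8,9} 1  {6,7,8,9} 4
  5 to go: {4,5,6,8,9} 1  {5,6,7,8,9} 5
  6 to go: {4,5,6,7,8,9} 6
  7 to go: {3,4,5,6,7,8,9} 6
  8 to go: {2,3,4,5,6,7,8,9} 6
  if 0:a drops first: 6 orders

6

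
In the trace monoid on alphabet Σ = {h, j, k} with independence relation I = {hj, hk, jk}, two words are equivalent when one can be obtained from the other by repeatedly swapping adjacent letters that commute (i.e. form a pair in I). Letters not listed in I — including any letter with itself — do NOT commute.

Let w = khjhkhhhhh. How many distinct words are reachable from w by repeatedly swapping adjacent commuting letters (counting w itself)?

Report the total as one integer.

drop 0:k onto floor
drop 1:h onto floor
drop 2:j onto floor
drop 3:h onto {1:h}
drop 4:k onto {0:k}
drop 5:h onto {3:h}
drop 6:h onto {5:h}
drop 7:h onto {6:h}
drop 8:h onto {7:h}
drop 9:h onto {8:h}
ground layer = {0:k, 1:h, 2:j}
drop-orders for the pieces not yet dropped (sum over which currently-grounded one goes next):
  1 to go: {2} 1  {4} 1  {9} 1
  2 to go: {0,4} 1  {2,4} 2  {2,9} 2  {4,9} 2  {8,9} 1
  3 to go: {0,2,4} 3  {0,4,9} 3  {2,4,9} 6  {2,8,9} 3  {4,8,9} 3  {7,8,9} 1
  4 to go: {0,2,4,9} 12  {0,4,8,9} 6  {2,4,8,9} 12  {2,7,8,9} 4  {4,7,8,9} 4  {6,7,8,9} 1
  5 to go: {0,2,4,8,9} 30  {0,4,7,8,9} 10  {2,4,7,8,9} 20  {2,6,7,8,9} 5  {4,6,7,8,9} 5  {5,6,7,8,9} 1
  6 to go: {0,2,4,7,8,9} 60  {0,4,6,7,8,9} 15  {2,4,6,7,8,9} 30  {2,5,6,7,8,9} 6  {3,5,6,7,8,9} 1  {4,5,6,7,8,9} 6
  7 to go: {0,2,4,6,7,8,9} 105  {0,4,5,6,7,8,9} 21  {1,3,5,6,7,8,9} 1  {2,3,5,6,7,8,9} 7  {2,4,5,6,7,8,9} 42  {3,4,5,6,7,8,9} 7
  8 to go: {0,2,4,5,6,7,8,9} 168  {0,3,4,5,6,7,8,9} 28  {1,2,3,5,6,7,8,9} 8  {1,3,4,5,6,7,8,9} 8  {2,3,4,5,6,7,8,9} 56
  if 0:k drops first: 72 orders
  if 1:h drops first: 252 orders
  if 2:j drops first: 36 orders
heap linearizations: 360

360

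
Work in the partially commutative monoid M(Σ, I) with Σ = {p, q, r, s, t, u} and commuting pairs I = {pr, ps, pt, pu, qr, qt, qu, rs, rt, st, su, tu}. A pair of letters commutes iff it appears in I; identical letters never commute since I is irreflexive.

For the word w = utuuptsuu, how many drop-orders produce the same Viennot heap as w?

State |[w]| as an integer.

1512

0(u) covers ∅
1(t) covers ∅
2(u) covers 0:u
3(u) covers 2:u
4(p) covers ∅
5(t) covers 1:t
6(s) covers ∅
7(u) covers 3:u
8(u) covers 7:u
floor of heap: 0:u, 1:t, 4:p, 6:s
completions by unplaced set U, small U first (add the entries for U minus each lowest piece of U):
  |U|=1: {4}:1  {5}:1  {6}:1  {8}:1
  |U|=2: {1,5}:1  {4,5}:2  {4,6}:2  {4,8}:2  {5,6}:2  {5,8}:2  {6,8}:2  {7,8}:1
  |U|=3: {1,4,5}:3  {1,5,6}:3  {1,5,8}:3  {3,7,8}:1  {4,5,6}:6  {4,5,8}:6  {4,6,8}:6  {4,7,8}:3  {5,6,8}:6  {5,7,8}:3  {6,7,8}:3
  |U|=4: {1,4,5,6}:12  {1,4,5,8}:12  {1,5,6,8}:12  {1,5,7,8}:6  {2,3,7,8}:1  {3,4,7,8}:4  {3,5,7,8}:4  {3,6,7,8}:4  {4,5,6,8}:24  {4,5,7,8}:12  {4,6,7,8}:12  {5,6,7,8}:12
  |U|=5: {0,2,3,7,8}:1  {1,3,5,7,8}:10  {1,4,5,6,8}:60  {1,4,5,7,8}:30  {1,5,6,7,8}:30  {2,3,4,7,8}:5  {2,3,5,7,8}:5  {2,3,6,7,8}:5  {3,4,5,7,8}:20  {3,4,6,7,8}:20  {3,5,6,7,8}:20  {4,5,6,7,8}:60
  |U|=6: {0,2,3,4,7,8}:6  {0,2,3,5,7,8}:6  {0,2,3,6,7,8}:6  {1,2,3,5,7,8}:15  {1,3,4,5,7,8}:60  {1,3,5,6,7,8}:60  {1,4,5,6,7,8}:180  {2,3,4,5,7,8}:30  {2,3,4,6,7,8}:30  {2,3,5,6,7,8}:30  {3,4,5,6,7,8}:120
  |U|=7: {0,1,2,3,5,7,8}:21  {0,2,3,4,5,7,8}:42  {0,2,3,4,6,7,8}:42  {0,2,3,5,6,7,8}:42  {1,2,3,4,5,7,8}:105  {1,2,3,5,6,7,8}:105  {1,3,4,5,6,7,8}:420  {2,3,4,5,6,7,8}:210
  start at 0(u): 840
  start at 1(t): 336
  start at 4(p): 168
  start at 6(s): 168
sum over floor = 1512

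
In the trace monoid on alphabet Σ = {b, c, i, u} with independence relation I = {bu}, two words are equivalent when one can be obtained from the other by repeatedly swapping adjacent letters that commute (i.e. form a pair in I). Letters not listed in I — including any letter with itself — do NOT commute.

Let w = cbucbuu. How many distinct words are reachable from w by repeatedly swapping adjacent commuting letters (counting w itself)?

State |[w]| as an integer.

0(c) covers ∅
1(b) covers 0:c
2(u) covers 0:c
3(c) covers 1:b, 2:u
4(b) covers 3:c
5(u) covers 3:c
6(u) covers 5:u
floor of heap: 0:c
completions by unplaced set U, small U first (add the entries for U minus each lowest piece of U):
  |U|=1: {4}:1  {6}:1
  |U|=2: {4,6}:2  {5,6}:1
  |U|=3: {4,5,6}:3
  |U|=4: {3,4,5,6}:3
  |U|=5: {1,3,4,5,6}:3  {2,3,4,5,6}:3
  start at 0(c): 6

6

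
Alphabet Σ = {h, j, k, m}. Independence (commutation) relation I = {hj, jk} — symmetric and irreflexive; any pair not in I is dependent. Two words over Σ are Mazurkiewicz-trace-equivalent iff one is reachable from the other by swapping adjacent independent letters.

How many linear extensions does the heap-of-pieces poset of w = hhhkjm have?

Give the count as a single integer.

piece 0:h — minimal
piece 1:h rests on {0:h}
piece 2:h rests on {1:h}
piece 3:k rests on {2:h}
piece 4:j — minimal
piece 5:m rests on {3:k, 4:j}
minimal pieces: {0:h, 4:j}
ways to finish when only these pieces remain (= sum over removing one remaining piece with nothing left below it):
  1 left: {5}→1
  2 left: {3,5}→1  {4,5}→1
  3 left: {2,3,5}→1  {3,4,5}→2
  4 left: {1,2,3,5}→1  {2,3,4,5}→3
  placing 0:h first → 4 extensions
  placing 4:j first → 1 extensions
total linear extensions = 5

5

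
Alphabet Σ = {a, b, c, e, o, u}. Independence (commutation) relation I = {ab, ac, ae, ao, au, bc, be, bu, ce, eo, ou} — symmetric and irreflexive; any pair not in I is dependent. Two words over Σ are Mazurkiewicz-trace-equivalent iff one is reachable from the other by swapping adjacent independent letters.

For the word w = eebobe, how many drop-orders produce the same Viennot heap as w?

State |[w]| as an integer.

20

piece 0:e — minimal
piece 1:e rests on {0:e}
piece 2:b — minimal
piece 3:o rests on {2:b}
piece 4:b rests on {3:o}
piece 5:e rests on {1:e}
minimal pieces: {0:e, 2:b}
ways to finish when only these pieces remain (= sum over removing one remaining piece with nothing left below it):
  1 left: {4}→1  {5}→1
  2 left: {1,5}→1  {3,4}→1  {4,5}→2
  3 left: {0,1,5}→1  {1,4,5}→3  {2,3,4}→1  {3,4,5}→3
  4 left: {0,1,4,5}→4  {1,3,4,5}→6  {2,3,4,5}→4
  placing 0:e first → 10 extensions
  placing 2:b first → 10 extensions
total linear extensions = 20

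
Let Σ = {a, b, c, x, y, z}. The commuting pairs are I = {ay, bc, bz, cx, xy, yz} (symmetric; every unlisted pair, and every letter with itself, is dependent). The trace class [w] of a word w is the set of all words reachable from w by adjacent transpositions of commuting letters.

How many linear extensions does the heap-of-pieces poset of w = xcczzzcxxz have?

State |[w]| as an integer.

drop 0:x onto floor
drop 1:c onto floor
drop 2:c onto {1:c}
drop 3:z onto {0:x, 2:c}
drop 4:z onto {3:z}
drop 5:z onto {4:z}
drop 6:c onto {5:z}
drop 7:x onto {5:z}
drop 8:x onto {7:x}
drop 9:z onto {6:c, 8:x}
ground layer = {0:x, 1:c}
drop-orders for the pieces not yet dropped (sum over which currently-grounded one goes next):
  1 to go: {9} 1
  2 to go: {6,9} 1  {8,9} 1
  3 to go: {6,8,9} 2  {7,8,9} 1
  4 to go: {6,7,8,9} 3
  5 to go: {5,6,7,8,9} 3
  6 to go: {4,5,6,7,8,9} 3
  7 to go: {3,4,5,6,7,8,9} 3
  8 to go: {0,3,4,5,6,7,8,9} 3  {2,3,4,5,6,7,8,9} 3
  if 0:x drops first: 3 orders
  if 1:c drops first: 6 orders
heap linearizations: 9

9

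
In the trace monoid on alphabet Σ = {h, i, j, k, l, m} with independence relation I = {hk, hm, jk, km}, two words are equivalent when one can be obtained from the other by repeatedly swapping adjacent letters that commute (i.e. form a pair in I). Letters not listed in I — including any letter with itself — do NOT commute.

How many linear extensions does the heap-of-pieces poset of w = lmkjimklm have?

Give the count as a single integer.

6

0(l) covers ∅
1(m) covers 0:l
2(k) covers 0:l
3(j) covers 1:m
4(i) covers 2:k, 3:j
5(m) covers 4:i
6(k) covers 4:i
7(l) covers 5:m, 6:k
8(m) covers 7:l
floor of heap: 0:l
completions by unplaced set U, small U first (add the entries for U minus each lowest piece of U):
  |U|=1: {8}:1
  |U|=2: {7,8}:1
  |U|=3: {5,7,8}:1  {6,7,8}:1
  |U|=4: {5,6,7,8}:2
  |U|=5: {4,5,6,7,8}:2
  |U|=6: {2,4,5,6,7,8}:2  {3,4,5,6,7,8}:2
  |U|=7: {1,3,4,5,6,7,8}:2  {2,3,4,5,6,7,8}:4
  start at 0(l): 6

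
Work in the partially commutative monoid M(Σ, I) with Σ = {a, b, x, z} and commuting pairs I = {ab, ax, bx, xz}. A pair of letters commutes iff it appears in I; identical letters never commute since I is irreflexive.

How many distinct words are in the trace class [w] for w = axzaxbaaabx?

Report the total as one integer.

drop 0:a onto floor
drop 1:x onto floor
drop 2:z onto {0:a}
drop 3:a onto {2:z}
drop 4:x onto {1:x}
drop 5:b onto {2:z}
drop 6:a onto {3:a}
drop 7:a onto {6:a}
drop 8:a onto {7:a}
drop 9:b onto {5:b}
drop 10:x onto {4:x}
ground layer = {0:a, 1:x}
drop-orders for the pieces not yet dropped (sum over which currently-grounded one goes next):
  1 to go: {8} 1  {9} 1  {10} 1
  2 to go: {4,10} 1  {5,9} 1  {7,8} 1  {8,9} 2  {8,10} 2  {9,10} 2
  3 to go: {1,4,10} 1  {4,8,10} 3  {4,9,10} 3  {5,8,9} 3  {5,9,10} 3  {6,7,8} 1  {7,8,9} 3  {7,8,10} 3  {8,9,10} 6
  4 to go: {1,4,8,10} 4  {1,4,9,10} 4  {3,6,7,8} 1  {4,5,9,10} 6  {4,7,8,10} 6  {4,8,9,10} 12  {5,7,8,9} 6  {5,8,9,10} 12  {6,7,8,9} 4  {6,7,8,10} 4  {7,8,9,10} 12
  5 to go: {1,4,5,9,10} 10  {1,4,7,8,10} 10  {1,4,8,9,10} 20  {3,6,7,8,9} 5  {3,6,7,8,10} 5  {4,5,8,9,10} 30  {4,6,7,8,10} 10  {4,7,8,9,10} 30  {5,6,7,8,9} 10  {5,7,8,9,10} 30  {6,7,8,9,10} 20
  6 to go: {1,4,5,8,9,10} 60  {1,4,6,7,8,10} 20  {1,4,7,8,9,10} 60  {3,4,6,7,8,10} 15  {3,5,6,7,8,9} 15  {3,6,7,8,9,10} 30  {4,5,7,8,9,10} 90  {4,6,7,8,9,10} 60  {5,6,7,8,9,10} 60
  7 to go: {1,3,4,6,7,8,10} 35  {1,4,5,7,8,9,10} 210  {1,4,6,7,8,9,10} 140  {2,3,5,6,7,8,9} 15  {3,4,6,7,8,9,10} 105  {3,5,6,7,8,9,10} 105  {4,5,6,7,8,9,10} 210
  8 to go: {0,2,3,5,6,7,8,9} 15  {1,3,4,6,7,8,9,10} 280  {1,4,5,6,7,8,9,10} 560  {2,3,5,6,7,8,9,10} 120  {3,4,5,6,7,8,9,10} 420
  9 to go: {0,2,3,5,6,7,8,9,10} 135  {1,3,4,5,6,7,8,9,10} 1260  {2,3,4,5,6,7,8,9,10} 540
  if 0:a drops first: 1800 orders
  if 1:x drops first: 675 orders
heap linearizations: 2475

2475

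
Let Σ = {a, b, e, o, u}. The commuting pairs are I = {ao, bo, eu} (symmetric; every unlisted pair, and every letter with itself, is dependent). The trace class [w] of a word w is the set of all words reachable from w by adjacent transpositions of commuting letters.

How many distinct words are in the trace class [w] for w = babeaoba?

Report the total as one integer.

4

piece 0:b — minimal
piece 1:a rests on {0:b}
piece 2:b rests on {1:a}
piece 3:e rests on {2:b}
piece 4:a rests on {3:e}
piece 5:o rests on {3:e}
piece 6:b rests on {4:a}
piece 7:a rests on {6:b}
minimal pieces: {0:b}
ways to finish when only these pieces remain (= sum over removing one remaining piece with nothing left below it):
  1 left: {5}→1  {7}→1
  2 left: {5,7}→2  {6,7}→1
  3 left: {4,6,7}→1  {5,6,7}→3
  4 left: {4,5,6,7}→4
  5 left: {3,4,5,6,7}→4
  6 left: {2,3,4,5,6,7}→4
  placing 0:b first → 4 extensions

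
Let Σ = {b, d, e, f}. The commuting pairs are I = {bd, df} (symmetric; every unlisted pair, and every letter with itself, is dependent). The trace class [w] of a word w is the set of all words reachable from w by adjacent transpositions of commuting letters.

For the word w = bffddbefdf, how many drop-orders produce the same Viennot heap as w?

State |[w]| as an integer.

#0=b has no predecessor
#1=f depends on [0:b]
#2=f depends on [1:f]
#3=d has no predecessor
#4=d depends on [3:d]
#5=b depends on [2:f]
#6=e depends on [4:d, 5:b]
#7=f depends on [6:e]
#8=d depends on [6:e]
#9=f depends on [7:f]
sources: [0:b, 3:d]
N(rest) = Σ N(rest − s) over sources s of rest; N(one piece) = 1:
  size 1 → [8]=1  [9]=1
  size 2 → [7,9]=1  [8,9]=2
  size 3 → [7,8,9]=3
  size 4 → [6,7,8,9]=3
  size 5 → [4,6,7,8,9]=3  [5,6,7,8,9]=3
  size 6 → [2,5,6,7,8,9]=3  [3,4,6,7,8,9]=3  [4,5,6,7,8,9]=6
  size 7 → [1,2,5,6,7,8,9]=3  [2,4,5,6,7,8,9]=9  [3,4,5,6,7,8,9]=9
  size 8 → [0,1,2,5,6,7,8,9]=3  [1,2,4,5,6,7,8,9]=12  [2,3,4,5,6,7,8,9]=18
  first=0(b) contributes 30
  first=3(d) contributes 15
|[w]| = 45

45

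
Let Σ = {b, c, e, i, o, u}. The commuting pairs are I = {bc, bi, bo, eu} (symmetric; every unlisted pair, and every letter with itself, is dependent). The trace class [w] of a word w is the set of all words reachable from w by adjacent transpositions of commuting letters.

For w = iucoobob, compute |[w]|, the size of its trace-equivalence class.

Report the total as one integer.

15

piece 0:i — minimal
piece 1:u rests on {0:i}
piece 2:c rests on {1:u}
piece 3:o rests on {2:c}
piece 4:o rests on {3:o}
piece 5:b rests on {1:u}
piece 6:o rests on {4:o}
piece 7:b rests on {5:b}
minimal pieces: {0:i}
ways to finish when only these pieces remain (= sum over removing one remaining piece with nothing left below it):
  1 left: {6}→1  {7}→1
  2 left: {4,6}→1  {5,7}→1  {6,7}→2
  3 left: {3,4,6}→1  {4,6,7}→3  {5,6,7}→3
  4 left: {2,3,4,6}→1  {3,4,6,7}→4  {4,5,6,7}→6
  5 left: {2,3,4,6,7}→5  {3,4,5,6,7}→10
  6 left: {2,3,4,5,6,7}→15
  placing 0:i first → 15 extensions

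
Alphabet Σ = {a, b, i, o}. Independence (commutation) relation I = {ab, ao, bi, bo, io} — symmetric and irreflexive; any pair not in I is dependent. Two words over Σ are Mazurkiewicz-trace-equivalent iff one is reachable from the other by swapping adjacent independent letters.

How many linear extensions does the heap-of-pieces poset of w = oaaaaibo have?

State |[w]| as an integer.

168

0(o) covers ∅
1(a) covers ∅
2(a) covers 1:a
3(a) covers 2:a
4(a) covers 3:a
5(i) covers 4:a
6(b) covers ∅
7(o) covers 0:o
floor of heap: 0:o, 1:a, 6:b
completions by unplaced set U, small U first (add the entries for U minus each lowest piece of U):
  |U|=1: {5}:1  {6}:1  {7}:1
  |U|=2: {0,7}:1  {4,5}:1  {5,6}:2  {5,7}:2  {6,7}:2
  |U|=3: {0,5,7}:3  {0,6,7}:3  {3,4,5}:1  {4,5,6}:3  {4,5,7}:3  {5,6,7}:6
  |U|=4: {0,4,5,7}:6  {0,5,6,7}:12  {2,3,4,5}:1  {3,4,5,6}:4  {3,4,5,7}:4  {4,5,6,7}:12
  |U|=5: {0,3,4,5,7}:10  {0,4,5,6,7}:30  {1,2,3,4,5}:1  {2,3,4,5,6}:5  {2,3,4,5,7}:5  {3,4,5,6,7}:20
  |U|=6: {0,2,3,4,5,7}:15  {0,3,4,5,6,7}:60  {1,2,3,4,5,6}:6  {1,2,3,4,5,7}:6  {2,3,4,5,6,7}:30
  start at 0(o): 42
  start at 1(a): 105
  start at 6(b): 21
sum over floor = 168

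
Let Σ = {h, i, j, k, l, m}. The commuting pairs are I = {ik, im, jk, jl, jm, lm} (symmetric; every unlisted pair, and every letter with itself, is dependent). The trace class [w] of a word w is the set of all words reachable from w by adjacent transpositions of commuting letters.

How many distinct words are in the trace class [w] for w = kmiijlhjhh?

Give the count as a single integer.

0(k) covers ∅
1(m) covers 0:k
2(i) covers ∅
3(i) covers 2:i
4(j) covers 3:i
5(l) covers 0:k, 3:i
6(h) covers 1:m, 4:j, 5:l
7(j) covers 6:h
8(h) covers 7:j
9(h) covers 8:h
floor of heap: 0:k, 2:i
completions by unplaced set U, small U first (add the entries for U minus each lowest piece of U):
  |U|=1: {9}:1
  |U|=2: {8,9}:1
  |U|=3: {7,8,9}:1
  |U|=4: {6,7,8,9}:1
  |U|=5: {1,6,7,8,9}:1  {4,6,7,8,9}:1  {5,6,7,8,9}:1
  |U|=6: {1,4,6,7,8,9}:2  {1,5,6,7,8,9}:2  {4,5,6,7,8,9}:2
  |U|=7: {0,1,5,6,7,8,9}:2  {1,4,5,6,7,8,9}:6  {3,4,5,6,7,8,9}:2
  |U|=8: {0,1,4,5,6,7,8,9}:8  {1,3,4,5,6,7,8,9}:8  {2,3,4,5,6,7,8,9}:2
  start at 0(k): 10
  start at 2(i): 16
sum over floor = 26

26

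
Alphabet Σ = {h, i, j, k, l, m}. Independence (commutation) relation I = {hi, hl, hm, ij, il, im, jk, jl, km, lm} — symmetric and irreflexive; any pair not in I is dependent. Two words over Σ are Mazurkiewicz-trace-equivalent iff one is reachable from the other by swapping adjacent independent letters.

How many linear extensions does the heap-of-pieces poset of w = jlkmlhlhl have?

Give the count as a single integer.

255

piece 0:j — minimal
piece 1:l — minimal
piece 2:k rests on {1:l}
piece 3:m rests on {0:j}
piece 4:l rests on {2:k}
piece 5:h rests on {0:j, 2:k}
piece 6:l rests on {4:l}
piece 7:h rests on {5:h}
piece 8:l rests on {6:l}
minimal pieces: {0:j, 1:l}
ways to finish when only these pieces remain (= sum over removing one remaining piece with nothing left below it):
  1 left: {3}→1  {7}→1  {8}→1
  2 left: {3,7}→2  {3,8}→2  {5,7}→1  {6,8}→1  {7,8}→2
  3 left: {3,5,7}→3  {3,6,8}→3  {3,7,8}→6  {4,6,8}→1  {5,7,8}→3  {6,7,8}→3
  4 left: {0,3,5,7}→3  {3,4,6,8}→4  {3,5,7,8}→12  {3,6,7,8}→12  {4,6,7,8}→4  {5,6,7,8}→6
  5 left: {0,3,5,7,8}→15  {3,4,6,7,8}→20  {3,5,6,7,8}→30  {4,5,6,7,8}→10
  6 left: {0,3,5,6,7,8}→45  {2,4,5,6,7,8}→10  {3,4,5,6,7,8}→60
  7 left: {0,3,4,5,6,7,8}→105  {1,2,4,5,6,7,8}→10  {2,3,4,5,6,7,8}→70
  placing 0:j first → 80 extensions
  placing 1:l first → 175 extensions
total linear extensions = 255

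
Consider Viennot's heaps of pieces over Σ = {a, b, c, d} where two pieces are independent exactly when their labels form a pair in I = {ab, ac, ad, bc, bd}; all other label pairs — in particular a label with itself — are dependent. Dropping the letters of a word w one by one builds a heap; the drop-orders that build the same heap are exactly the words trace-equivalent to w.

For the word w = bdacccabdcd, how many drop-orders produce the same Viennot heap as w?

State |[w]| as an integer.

0(b) covers ∅
1(d) covers ∅
2(a) covers ∅
3(c) covers 1:d
4(c) covers 3:c
5(c) covers 4:c
6(a) covers 2:a
7(b) covers 0:b
8(d) covers 5:c
9(c) covers 8:d
10(d) covers 9:c
floor of heap: 0:b, 1:d, 2:a
completions by unplaced set U, small U first (add the entries for U minus each lowest piece of U):
  |U|=1: {6}:1  {7}:1  {10}:1
  |U|=2: {0,7}:1  {2,6}:1  {6,7}:2  {6,10}:2  {7,10}:2  {9,10}:1
  |U|=3: {0,6,7}:3  {0,7,10}:3  {2,6,7}:3  {2,6,10}:3  {6,7,10}:6  {6,9,10}:3  {7,9,10}:3  {8,9,10}:1
  |U|=4: {0,2,6,7}:6  {0,6,7,10}:12  {0,7,9,10}:6  {2,6,7,10}:12  {2,6,9,10}:6  {5,8,9,10}:1  {6,7,9,10}:12  {6,8,9,10}:4  {7,8,9,10}:4
  |U|=5: {0,2,6,7,10}:30  {0,6,7,9,10}:30  {0,7,8,9,10}:10  {2,6,7,9,10}:30  {2,6,8,9,10}:10  {4,5,8,9,10}:1  {5,6,8,9,10}:5  {5,7,8,9,10}:5  {6,7,8,9,10}:20
  |U|=6: {0,2,6,7,9,10}:90  {0,5,7,8,9,10}:15  {0,6,7,8,9,10}:60  {2,5,6,8,9,10}:15  {2,6,7,8,9,10}:60  {3,4,5,8,9,10}:1  {4,5,6,8,9,10}:6  {4,5,7,8,9,10}:6  {5,6,7,8,9,10}:30
  |U|=7: {0,2,6,7,8,9,10}:210  {0,4,5,7,8,9,10}:21  {0,5,6,7,8,9,10}:105  {1,3,4,5,8,9,10}:1  {2,4,5,6,8,9,10}:21  {2,5,6,7,8,9,10}:105  {3,4,5,6,8,9,10}:7  {3,4,5,7,8,9,10}:7  {4,5,6,7,8,9,10}:42
  |U|=8: {0,2,5,6,7,8,9,10}:420  {0,3,4,5,7,8,9,10}:28  {0,4,5,6,7,8,9,10}:168  {1,3,4,5,6,8,9,10}:8  {1,3,4,5,7,8,9,10}:8  {2,3,4,5,6,8,9,10}:28  {2,4,5,6,7,8,9,10}:168  {3,4,5,6,7,8,9,10}:56
  |U|=9: {0,1,3,4,5,7,8,9,10}:36  {0,2,4,5,6,7,8,9,10}:756  {0,3,4,5,6,7,8,9,10}:252  {1,2,3,4,5,6,8,9,10}:36  {1,3,4,5,6,7,8,9,10}:72  {2,3,4,5,6,7,8,9,10}:252
  start at 0(b): 360
  start at 1(d): 1260
  start at 2(a): 360
sum over floor = 1980

1980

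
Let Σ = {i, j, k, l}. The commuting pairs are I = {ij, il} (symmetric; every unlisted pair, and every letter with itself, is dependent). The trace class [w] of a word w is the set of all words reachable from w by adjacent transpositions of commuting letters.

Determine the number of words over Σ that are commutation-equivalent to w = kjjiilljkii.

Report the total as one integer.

#0=k has no predecessor
#1=j depends on [0:k]
#2=j depends on [1:j]
#3=i depends on [0:k]
#4=i depends on [3:i]
#5=l depends on [2:j]
#6=l depends on [5:l]
#7=j depends on [6:l]
#8=k depends on [4:i, 7:j]
#9=i depends on [8:k]
#10=i depends on [9:i]
sources: [0:k]
N(rest) = Σ N(rest − s) over sources s of rest; N(one piece) = 1:
  size 1 → [10]=1
  size 2 → [9,10]=1
  size 3 → [8,9,10]=1
  size 4 → [4,8,9,10]=1  [7,8,9,10]=1
  size 5 → [3,4,8,9,10]=1  [4,7,8,9,10]=2  [6,7,8,9,10]=1
  size 6 → [3,4,7,8,9,10]=3  [4,6,7,8,9,10]=3  [5,6,7,8,9,10]=1
  size 7 → [2,5,6,7,8,9,10]=1  [3,4,6,7,8,9,10]=6  [4,5,6,7,8,9,10]=4
  size 8 → [1,2,5,6,7,8,9,10]=1  [2,4,5,6,7,8,9,10]=5  [3,4,5,6,7,8,9,10]=10
  size 9 → [1,2,4,5,6,7,8,9,10]=6  [2,3,4,5,6,7,8,9,10]=15
  first=0(k) contributes 21

21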